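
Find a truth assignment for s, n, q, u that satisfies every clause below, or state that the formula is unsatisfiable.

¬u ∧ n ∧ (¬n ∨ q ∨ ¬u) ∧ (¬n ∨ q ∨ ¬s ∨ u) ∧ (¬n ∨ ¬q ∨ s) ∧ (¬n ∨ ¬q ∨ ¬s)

Unit clause (¬u) forces u = False.
Unit clause (n) forces n = True.
Try s = True:
  (¬n ∨ q ∨ ¬s ∨ u) forces q = True.
  clause (¬n ∨ ¬q ∨ ¬s) is falsified — backtrack.
So s = False.
  then (¬n ∨ ¬q ∨ s) forces q = False.
All clauses satisfied.

s: False; n: True; q: False; u: False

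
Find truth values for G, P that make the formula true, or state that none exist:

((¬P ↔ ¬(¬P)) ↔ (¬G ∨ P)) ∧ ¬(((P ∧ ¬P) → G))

Unsatisfiable — no assignment works.

The conjunct ¬(((P ∧ ¬P) → G)) is unsatisfiable on its own:
  G=F, P=F: evaluates to False.
  G=F, P=T: evaluates to False.
  G=T, P=F: evaluates to False.
  G=T, P=T: evaluates to False.
So the whole conjunction is unsatisfiable.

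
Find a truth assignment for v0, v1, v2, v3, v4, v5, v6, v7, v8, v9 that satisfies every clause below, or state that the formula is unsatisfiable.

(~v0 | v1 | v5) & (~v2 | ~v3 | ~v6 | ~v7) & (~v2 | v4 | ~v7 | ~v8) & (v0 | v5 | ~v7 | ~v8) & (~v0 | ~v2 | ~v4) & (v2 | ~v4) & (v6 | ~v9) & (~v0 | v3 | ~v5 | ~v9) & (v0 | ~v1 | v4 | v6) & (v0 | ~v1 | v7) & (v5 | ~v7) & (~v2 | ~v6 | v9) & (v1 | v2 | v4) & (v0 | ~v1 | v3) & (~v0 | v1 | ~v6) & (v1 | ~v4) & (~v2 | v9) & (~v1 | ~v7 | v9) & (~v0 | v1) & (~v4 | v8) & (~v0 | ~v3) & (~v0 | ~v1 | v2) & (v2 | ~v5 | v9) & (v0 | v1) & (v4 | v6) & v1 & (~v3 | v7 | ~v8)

v0 = False, v1 = True, v2 = False, v3 = True, v4 = False, v5 = True, v6 = True, v7 = True, v8 = False, v9 = True

Unit clause (v1) forces v1 = True.
Set v0 = False.
  then (v0 | ~v1 | v7) forces v7 = True.
  then (v5 | ~v7) forces v5 = True.
  then (v0 | ~v1 | v3) forces v3 = True.
  then (~v1 | ~v7 | v9) forces v9 = True.
  then (v6 | ~v9) forces v6 = True.
  then (~v2 | ~v3 | ~v6 | ~v7) forces v2 = False.
  then (v2 | ~v4) forces v4 = False.
Set v8 = False.
All clauses satisfied.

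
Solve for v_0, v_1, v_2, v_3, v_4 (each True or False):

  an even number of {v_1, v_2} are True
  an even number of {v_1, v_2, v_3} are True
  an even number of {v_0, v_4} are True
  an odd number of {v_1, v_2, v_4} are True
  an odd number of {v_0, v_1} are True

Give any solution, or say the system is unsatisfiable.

v_0 = True; v_1 = False; v_2 = False; v_3 = False; v_4 = True

{v_1, v_2}: 0 true → even ✓
{v_1, v_2, v_3}: 0 true → even ✓
{v_0, v_4}: 2 true → even ✓
{v_1, v_2, v_4}: 1 true → odd ✓
{v_0, v_1}: 1 true → odd ✓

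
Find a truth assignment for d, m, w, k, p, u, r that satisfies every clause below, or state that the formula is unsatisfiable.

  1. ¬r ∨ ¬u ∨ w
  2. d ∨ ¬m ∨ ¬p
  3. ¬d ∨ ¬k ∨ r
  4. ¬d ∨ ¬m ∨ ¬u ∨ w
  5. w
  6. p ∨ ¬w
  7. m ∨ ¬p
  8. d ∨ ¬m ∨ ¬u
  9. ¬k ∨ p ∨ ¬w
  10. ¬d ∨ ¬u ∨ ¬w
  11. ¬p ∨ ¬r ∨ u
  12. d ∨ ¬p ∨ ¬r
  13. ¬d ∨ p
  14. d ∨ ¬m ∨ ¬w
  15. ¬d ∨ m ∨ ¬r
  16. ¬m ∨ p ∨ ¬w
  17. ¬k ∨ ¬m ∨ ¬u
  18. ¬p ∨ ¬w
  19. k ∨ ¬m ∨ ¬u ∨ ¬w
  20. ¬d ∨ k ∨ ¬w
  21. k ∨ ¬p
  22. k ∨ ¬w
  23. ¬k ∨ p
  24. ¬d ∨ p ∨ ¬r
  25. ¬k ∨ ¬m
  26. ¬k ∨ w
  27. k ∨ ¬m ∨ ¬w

Case w = True:
  (p ∨ ¬w) forces p = True.
  Clause (¬p ∨ ¬w) is falsified — contradiction.
Case w = False:
  Clause (w) is falsified — contradiction.
Both cases fail, so the formula is unsatisfiable.

Unsatisfiable — no assignment works.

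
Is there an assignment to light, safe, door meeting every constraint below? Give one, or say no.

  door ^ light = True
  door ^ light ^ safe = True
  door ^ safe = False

light: True, safe: False, door: False

door ^ light = F ^ T = True ✓
door ^ light ^ safe = F ^ T ^ F = True ✓
door ^ safe = F ^ F = False ✓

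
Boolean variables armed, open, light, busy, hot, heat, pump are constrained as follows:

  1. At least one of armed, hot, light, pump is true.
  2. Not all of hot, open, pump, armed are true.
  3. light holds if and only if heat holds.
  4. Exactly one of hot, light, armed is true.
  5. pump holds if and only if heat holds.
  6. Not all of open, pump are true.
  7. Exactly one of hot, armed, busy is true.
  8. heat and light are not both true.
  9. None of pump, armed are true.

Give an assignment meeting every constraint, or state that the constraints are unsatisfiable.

armed = False, open = False, light = False, busy = False, hot = True, heat = False, pump = False

  (1) {armed, hot, light, pump}: 1 true — at least one ✓
  (2) {hot, open, pump, armed}: 1/4 true — not all ✓
  (3) light=F, heat=F — same ✓
  (4) {hot, light, armed}: 1 true — exactly one ✓
  (5) pump=F, heat=F — same ✓
  (6) {open, pump}: 0/2 true — not all ✓
  (7) {hot, armed, busy}: 1 true — exactly one ✓
  (8) heat=F, light=F — not both ✓
  (9) {pump, armed}: 0 true — none ✓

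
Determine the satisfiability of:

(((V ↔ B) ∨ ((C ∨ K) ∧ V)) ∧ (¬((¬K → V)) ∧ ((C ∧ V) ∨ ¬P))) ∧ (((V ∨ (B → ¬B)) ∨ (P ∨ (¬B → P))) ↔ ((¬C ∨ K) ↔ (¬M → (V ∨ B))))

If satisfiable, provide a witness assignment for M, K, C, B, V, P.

M: True, K: False, C: False, B: False, V: False, P: False

  ((V ↔ B) ∨ ((C ∨ K) ∧ V)) ∧ (¬((¬K → V)) ∧ ((C ∧ V) ∨ ¬P)) = True
    (V ↔ B) ∨ ((C ∨ K) ∧ V) = True
      V ↔ B = True
      (C ∨ K) ∧ V = False
        C ∨ K = False
    ¬((¬K → V)) ∧ ((C ∧ V) ∨ ¬P) = True
      ¬((¬K → V)) = True
        ¬K → V = False
          ¬K = True
      (C ∧ V) ∨ ¬P = True
        C ∧ V = False
        ¬P = True
  ((V ∨ (B → ¬B)) ∨ (P ∨ (¬B → P))) ↔ ((¬C ∨ K) ↔ (¬M → (V ∨ B))) = True
    (V ∨ (B → ¬B)) ∨ (P ∨ (¬B → P)) = True
      V ∨ (B → ¬B) = True
        B → ¬B = True
          ¬B = True
      P ∨ (¬B → P) = False
        ¬B → P = False
          ¬B = True
    (¬C ∨ K) ↔ (¬M → (V ∨ B)) = True
      ¬C ∨ K = True
        ¬C = True
      ¬M → (V ∨ B) = True
        ¬M = False
        V ∨ B = False
Both conjuncts True, so the formula holds.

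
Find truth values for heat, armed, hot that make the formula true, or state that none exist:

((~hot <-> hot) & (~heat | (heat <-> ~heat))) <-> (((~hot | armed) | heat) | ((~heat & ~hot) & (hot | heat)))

heat: False; armed: False; hot: True

  ((~hot <-> hot) & (~heat | (heat <-> ~heat))) <-> (((~hot | armed) | heat) | ((~heat & ~hot) & (hot | heat))) = True
    (~hot <-> hot) & (~heat | (heat <-> ~heat)) = False
      ~hot <-> hot = False
        ~hot = False
      ~heat | (heat <-> ~heat) = True
        ~heat = True
        heat <-> ~heat = False
          ~heat = True
    ((~hot | armed) | heat) | ((~heat & ~hot) & (hot | heat)) = False
      (~hot | armed) | heat = False
        ~hot | armed = False
          ~hot = False
      (~heat & ~hot) & (hot | heat) = False
        ~heat & ~hot = False
          ~heat = True
          ~hot = False
        hot | heat = True
The formula evaluates to True.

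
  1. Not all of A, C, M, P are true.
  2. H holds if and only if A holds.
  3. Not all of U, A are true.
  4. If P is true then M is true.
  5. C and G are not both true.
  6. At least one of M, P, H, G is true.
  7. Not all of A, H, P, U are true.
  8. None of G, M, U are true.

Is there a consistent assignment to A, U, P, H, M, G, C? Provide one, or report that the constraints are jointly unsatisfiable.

A = True; U = False; P = False; H = True; M = False; G = False; C = True

  (1) {A, C, M, P}: 2/4 true — not all ✓
  (2) H=T, A=T — same ✓
  (3) {U, A}: 1/2 true — not all ✓
  (4) P=F ⇒ M: vacuous ✓
  (5) C=T, G=F — not both ✓
  (6) {M, P, H, G}: 1 true — at least one ✓
  (7) {A, H, P, U}: 2/4 true — not all ✓
  (8) {G, M, U}: 0 true — none ✓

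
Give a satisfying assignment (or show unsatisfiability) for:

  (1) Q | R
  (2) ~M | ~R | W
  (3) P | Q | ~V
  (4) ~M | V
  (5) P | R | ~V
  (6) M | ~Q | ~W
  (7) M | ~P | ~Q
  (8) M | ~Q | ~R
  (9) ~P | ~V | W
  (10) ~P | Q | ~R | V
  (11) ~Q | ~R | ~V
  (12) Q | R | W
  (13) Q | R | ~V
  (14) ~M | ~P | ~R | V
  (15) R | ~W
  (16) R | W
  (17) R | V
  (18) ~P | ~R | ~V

P=F, W=F, R=T, Q=F, M=F, V=F

Set P = False.
Set W = False.
  then (R | W) forces R = True.
  then (~M | ~R | W) forces M = False.
  then (M | ~Q | ~R) forces Q = False.
  then (P | Q | ~V) forces V = False.
All clauses satisfied.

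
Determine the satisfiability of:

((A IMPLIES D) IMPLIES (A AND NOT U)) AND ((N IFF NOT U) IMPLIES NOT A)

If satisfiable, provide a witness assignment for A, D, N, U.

A = True; D = False; N = False; U = False

  (A IMPLIES D) IMPLIES (A AND NOT U) = True
    A IMPLIES D = False
    A AND NOT U = True
      NOT U = True
  (N IFF NOT U) IMPLIES NOT A = True
    N IFF NOT U = False
      NOT U = True
    NOT A = False
Both conjuncts True, so the formula holds.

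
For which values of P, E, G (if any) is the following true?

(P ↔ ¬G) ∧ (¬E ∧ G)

P: False, E: False, G: True

  P ↔ ¬G = True
    ¬G = False
  ¬E ∧ G = True
    ¬E = True
Both conjuncts True, so the formula holds.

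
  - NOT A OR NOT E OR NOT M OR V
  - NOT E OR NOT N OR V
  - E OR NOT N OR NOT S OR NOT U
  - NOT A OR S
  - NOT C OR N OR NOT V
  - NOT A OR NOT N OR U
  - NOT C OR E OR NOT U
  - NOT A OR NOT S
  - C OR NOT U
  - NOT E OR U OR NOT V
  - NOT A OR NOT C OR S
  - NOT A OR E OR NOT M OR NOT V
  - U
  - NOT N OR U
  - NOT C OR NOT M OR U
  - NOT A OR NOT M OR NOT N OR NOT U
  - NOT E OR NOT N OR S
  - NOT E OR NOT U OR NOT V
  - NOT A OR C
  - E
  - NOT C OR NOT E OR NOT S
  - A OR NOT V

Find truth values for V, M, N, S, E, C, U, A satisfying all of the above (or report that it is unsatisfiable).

V = False, M = True, N = False, S = False, E = True, C = True, U = True, A = False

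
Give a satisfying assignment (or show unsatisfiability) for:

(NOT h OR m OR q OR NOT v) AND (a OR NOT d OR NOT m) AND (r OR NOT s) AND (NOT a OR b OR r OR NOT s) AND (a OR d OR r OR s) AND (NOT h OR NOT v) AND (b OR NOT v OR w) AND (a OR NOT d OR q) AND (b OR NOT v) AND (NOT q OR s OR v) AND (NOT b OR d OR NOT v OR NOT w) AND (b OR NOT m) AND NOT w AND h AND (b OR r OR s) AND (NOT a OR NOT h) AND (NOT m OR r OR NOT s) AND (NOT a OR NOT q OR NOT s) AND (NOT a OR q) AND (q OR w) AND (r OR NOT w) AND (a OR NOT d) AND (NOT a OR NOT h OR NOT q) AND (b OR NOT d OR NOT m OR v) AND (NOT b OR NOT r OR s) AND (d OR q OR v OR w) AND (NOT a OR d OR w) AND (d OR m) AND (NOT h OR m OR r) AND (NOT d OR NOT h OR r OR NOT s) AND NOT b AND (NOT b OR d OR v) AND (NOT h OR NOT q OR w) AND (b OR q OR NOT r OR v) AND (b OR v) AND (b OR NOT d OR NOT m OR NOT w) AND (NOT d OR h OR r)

Case b = True:
  Clause (NOT b) is falsified — contradiction.
Case b = False:
  (b OR NOT v) forces v = False.
  Clause (b OR v) is falsified — contradiction.
Both cases fail, so the formula is unsatisfiable.

Unsatisfiable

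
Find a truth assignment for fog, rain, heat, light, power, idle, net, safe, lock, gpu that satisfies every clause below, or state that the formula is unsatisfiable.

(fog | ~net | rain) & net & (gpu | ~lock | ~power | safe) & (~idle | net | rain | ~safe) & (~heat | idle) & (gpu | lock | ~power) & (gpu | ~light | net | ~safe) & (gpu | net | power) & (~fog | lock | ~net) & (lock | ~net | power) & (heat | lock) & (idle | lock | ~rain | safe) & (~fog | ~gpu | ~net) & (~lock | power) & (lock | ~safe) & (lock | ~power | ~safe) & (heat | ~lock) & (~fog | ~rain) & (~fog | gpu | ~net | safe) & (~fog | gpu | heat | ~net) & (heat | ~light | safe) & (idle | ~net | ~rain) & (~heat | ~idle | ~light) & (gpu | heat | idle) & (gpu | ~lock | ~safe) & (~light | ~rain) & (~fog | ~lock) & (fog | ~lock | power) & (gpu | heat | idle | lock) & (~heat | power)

Unit clause (net) forces net = True.
Set fog = False.
  then (fog | ~net | rain) forces rain = True.
  then (idle | ~net | ~rain) forces idle = True.
  then (~light | ~rain) forces light = False.
Try heat = False:
  (heat | lock) forces lock = True.
  clause (heat | ~lock) is falsified — backtrack.
So heat = True.
  then (~heat | power) forces power = True.
Set safe = True.
  then (lock | ~safe) forces lock = True.
  then (gpu | ~lock | ~safe) forces gpu = True.
All clauses satisfied.

fog=F; rain=T; heat=T; light=F; power=T; idle=T; net=T; safe=T; lock=T; gpu=T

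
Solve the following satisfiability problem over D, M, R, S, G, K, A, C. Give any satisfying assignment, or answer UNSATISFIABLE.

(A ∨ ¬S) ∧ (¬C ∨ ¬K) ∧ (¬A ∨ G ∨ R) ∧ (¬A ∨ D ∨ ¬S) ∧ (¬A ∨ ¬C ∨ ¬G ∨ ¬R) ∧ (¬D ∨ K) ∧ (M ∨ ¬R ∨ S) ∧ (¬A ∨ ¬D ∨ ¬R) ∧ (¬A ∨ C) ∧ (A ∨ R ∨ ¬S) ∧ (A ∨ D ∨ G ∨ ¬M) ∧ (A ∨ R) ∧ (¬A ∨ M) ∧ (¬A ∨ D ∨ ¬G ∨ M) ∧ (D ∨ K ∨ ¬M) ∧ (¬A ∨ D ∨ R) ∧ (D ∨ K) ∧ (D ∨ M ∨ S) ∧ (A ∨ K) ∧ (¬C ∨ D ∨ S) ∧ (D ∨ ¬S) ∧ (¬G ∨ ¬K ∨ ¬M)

Set D = True.
  then (¬D ∨ K) forces K = True.
  then (¬C ∨ ¬K) forces C = False.
  then (¬A ∨ C) forces A = False.
  then (A ∨ R) forces R = True.
  then (A ∨ ¬S) forces S = False.
  then (M ∨ ¬R ∨ S) forces M = True.
  then (¬G ∨ ¬K ∨ ¬M) forces G = False.
All clauses satisfied.

D=T, M=T, R=T, S=F, G=F, K=T, A=F, C=F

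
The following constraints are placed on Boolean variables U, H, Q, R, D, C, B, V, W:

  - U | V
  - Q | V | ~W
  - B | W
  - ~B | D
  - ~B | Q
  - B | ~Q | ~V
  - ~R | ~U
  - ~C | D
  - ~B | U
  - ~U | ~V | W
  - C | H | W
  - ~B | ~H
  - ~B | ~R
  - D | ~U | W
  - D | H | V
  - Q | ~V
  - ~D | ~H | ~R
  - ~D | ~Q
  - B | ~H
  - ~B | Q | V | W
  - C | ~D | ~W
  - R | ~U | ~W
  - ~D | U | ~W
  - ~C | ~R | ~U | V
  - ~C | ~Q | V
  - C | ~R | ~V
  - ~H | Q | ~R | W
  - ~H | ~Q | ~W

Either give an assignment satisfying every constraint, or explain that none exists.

The formula is unsatisfiable.

Case U = True:
  (~R | ~U) forces R = False.
  (R | ~U | ~W) forces W = False.
  (B | W) forces B = True.
  (~B | D) forces D = True.
  (~B | Q) forces Q = True.
  Clause (~D | ~Q) is falsified — contradiction.
Case U = False:
  (U | V) forces V = True.
  (~B | U) forces B = False.
  (B | W) forces W = True.
  (B | ~Q | ~V) forces Q = False.
  Clause (Q | ~V) is falsified — contradiction.
Both cases fail, so the formula is unsatisfiable.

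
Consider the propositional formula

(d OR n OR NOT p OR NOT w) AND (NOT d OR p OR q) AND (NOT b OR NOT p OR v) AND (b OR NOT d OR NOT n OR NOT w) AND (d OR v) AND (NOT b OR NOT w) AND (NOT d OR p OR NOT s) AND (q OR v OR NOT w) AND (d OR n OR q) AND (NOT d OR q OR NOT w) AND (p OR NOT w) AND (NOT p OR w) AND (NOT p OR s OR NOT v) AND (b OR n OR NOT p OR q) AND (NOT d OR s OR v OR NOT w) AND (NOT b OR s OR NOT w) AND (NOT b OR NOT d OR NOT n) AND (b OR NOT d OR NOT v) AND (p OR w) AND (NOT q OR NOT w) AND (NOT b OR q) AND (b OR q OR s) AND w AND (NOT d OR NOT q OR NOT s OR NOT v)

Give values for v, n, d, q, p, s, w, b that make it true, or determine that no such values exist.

Unit clause (w) forces w = True.
In (NOT b OR NOT w) only NOT b is left, so b = False.
In (p OR NOT w) only p is left, so p = True.
In (NOT q OR NOT w) only NOT q is left, so q = False.
In (b OR q OR s) only s is left, so s = True.
In (q OR v OR NOT w) only v is left, so v = True.
In (NOT d OR q OR NOT w) only NOT d is left, so d = False.
In (b OR n OR NOT p OR q) only n is left, so n = True.
All clauses satisfied.

v = True, n = True, d = False, q = False, p = True, s = True, w = True, b = False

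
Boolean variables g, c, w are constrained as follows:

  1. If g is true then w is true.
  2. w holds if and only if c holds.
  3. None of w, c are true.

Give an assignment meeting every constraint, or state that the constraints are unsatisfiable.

g = False, c = False, w = False

  (1) g=F ⇒ w: vacuous ✓
  (2) w=F, c=F — same ✓
  (3) {w, c}: 0 true — none ✓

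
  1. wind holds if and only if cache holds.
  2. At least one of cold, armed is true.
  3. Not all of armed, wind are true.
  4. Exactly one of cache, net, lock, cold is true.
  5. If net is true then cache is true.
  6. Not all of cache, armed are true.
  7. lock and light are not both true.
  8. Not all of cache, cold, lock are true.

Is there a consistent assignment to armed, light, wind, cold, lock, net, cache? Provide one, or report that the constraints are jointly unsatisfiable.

armed = True, light = False, wind = False, cold = True, lock = False, net = False, cache = False

  (1) wind=F, cache=F — same ✓
  (2) {cold, armed}: 2 true — at least one ✓
  (3) {armed, wind}: 1/2 true — not all ✓
  (4) {cache, net, lock, cold}: 1 true — exactly one ✓
  (5) net=F ⇒ cache: vacuous ✓
  (6) {cache, armed}: 1/2 true — not all ✓
  (7) lock=F, light=F — not both ✓
  (8) {cache, cold, lock}: 1/3 true — not all ✓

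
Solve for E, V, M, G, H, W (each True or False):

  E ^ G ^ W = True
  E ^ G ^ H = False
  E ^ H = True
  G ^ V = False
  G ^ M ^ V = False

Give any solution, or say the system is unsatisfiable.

E = False; V = True; M = False; G = True; H = True; W = False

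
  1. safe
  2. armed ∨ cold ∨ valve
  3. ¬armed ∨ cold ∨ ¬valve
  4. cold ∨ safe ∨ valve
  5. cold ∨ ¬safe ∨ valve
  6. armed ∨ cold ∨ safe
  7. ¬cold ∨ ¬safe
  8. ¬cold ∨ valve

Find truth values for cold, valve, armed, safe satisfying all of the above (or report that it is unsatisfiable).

cold=F; valve=T; armed=F; safe=T

Unit clause (safe) forces safe = True.
In (¬cold ∨ ¬safe) only ¬cold is left, so cold = False.
In (cold ∨ ¬safe ∨ valve) only valve is left, so valve = True.
In (¬armed ∨ cold ∨ ¬valve) only ¬armed is left, so armed = False.
Check each clause:
  (safe): safe holds.
  (armed ∨ cold ∨ valve): valve holds.
  (¬armed ∨ cold ∨ ¬valve): ¬armed holds.
  (cold ∨ safe ∨ valve): safe holds.
  (cold ∨ ¬safe ∨ valve): valve holds.
  (armed ∨ cold ∨ safe): safe holds.
  (¬cold ∨ ¬safe): ¬cold holds.
  (¬cold ∨ valve): ¬cold holds.
All clauses satisfied.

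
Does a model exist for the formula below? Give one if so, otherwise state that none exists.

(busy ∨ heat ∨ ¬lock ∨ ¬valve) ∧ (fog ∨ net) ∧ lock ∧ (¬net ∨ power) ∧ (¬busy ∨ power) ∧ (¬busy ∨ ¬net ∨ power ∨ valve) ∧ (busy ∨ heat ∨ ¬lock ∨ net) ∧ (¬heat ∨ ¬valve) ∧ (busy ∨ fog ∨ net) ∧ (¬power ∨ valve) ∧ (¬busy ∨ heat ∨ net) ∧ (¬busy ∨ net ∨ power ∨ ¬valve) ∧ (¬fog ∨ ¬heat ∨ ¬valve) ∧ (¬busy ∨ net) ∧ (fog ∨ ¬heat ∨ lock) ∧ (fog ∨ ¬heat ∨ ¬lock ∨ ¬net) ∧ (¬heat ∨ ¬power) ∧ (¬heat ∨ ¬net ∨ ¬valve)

net=T, fog=T, lock=T, power=T, valve=T, busy=T, heat=F

Unit clause (lock) forces lock = True.
Set net = True.
  then (¬net ∨ power) forces power = True.
  then (¬power ∨ valve) forces valve = True.
  then (¬heat ∨ ¬power) forces heat = False.
  then (busy ∨ heat ∨ ¬lock ∨ ¬valve) forces busy = True.
Set fog = True.
All clauses satisfied.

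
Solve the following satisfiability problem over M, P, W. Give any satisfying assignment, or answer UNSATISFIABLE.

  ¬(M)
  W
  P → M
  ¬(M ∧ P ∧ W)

Unit clause (¬M) forces M = False.
In (M ∨ ¬P) only ¬P is left, so P = False.
Unit clause (W) forces W = True.
Check each clause:
  (¬M): ¬M holds.
  (M ∨ ¬P): ¬P holds.
  (W): W holds.
  (¬M ∨ ¬P ∨ ¬W): ¬M holds.
All clauses satisfied.

M=F, P=F, W=T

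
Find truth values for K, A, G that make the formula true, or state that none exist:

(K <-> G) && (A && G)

K = True; A = True; G = True

  K <-> G = True
  A && G = True
Both conjuncts True, so the formula holds.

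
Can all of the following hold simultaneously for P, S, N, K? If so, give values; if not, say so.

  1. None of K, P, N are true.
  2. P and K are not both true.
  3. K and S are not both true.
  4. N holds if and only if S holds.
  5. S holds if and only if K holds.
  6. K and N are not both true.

P = False, S = False, N = False, K = False

  (1) {K, P, N}: 0 true — none ✓
  (2) P=F, K=F — not both ✓
  (3) K=F, S=F — not both ✓
  (4) N=F, S=F — same ✓
  (5) S=F, K=F — same ✓
  (6) K=F, N=F — not both ✓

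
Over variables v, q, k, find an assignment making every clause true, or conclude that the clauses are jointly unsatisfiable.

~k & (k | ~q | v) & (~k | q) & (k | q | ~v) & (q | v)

v: True; q: True; k: False

Unit clause (~k) forces k = False.
Set v = True.
  then (k | q | ~v) forces q = True.
Check each clause:
  (~k): ~k holds.
  (k | ~q | v): v holds.
  (~k | q): ~k holds.
  (k | q | ~v): q holds.
  (q | v): q holds.
All clauses satisfied.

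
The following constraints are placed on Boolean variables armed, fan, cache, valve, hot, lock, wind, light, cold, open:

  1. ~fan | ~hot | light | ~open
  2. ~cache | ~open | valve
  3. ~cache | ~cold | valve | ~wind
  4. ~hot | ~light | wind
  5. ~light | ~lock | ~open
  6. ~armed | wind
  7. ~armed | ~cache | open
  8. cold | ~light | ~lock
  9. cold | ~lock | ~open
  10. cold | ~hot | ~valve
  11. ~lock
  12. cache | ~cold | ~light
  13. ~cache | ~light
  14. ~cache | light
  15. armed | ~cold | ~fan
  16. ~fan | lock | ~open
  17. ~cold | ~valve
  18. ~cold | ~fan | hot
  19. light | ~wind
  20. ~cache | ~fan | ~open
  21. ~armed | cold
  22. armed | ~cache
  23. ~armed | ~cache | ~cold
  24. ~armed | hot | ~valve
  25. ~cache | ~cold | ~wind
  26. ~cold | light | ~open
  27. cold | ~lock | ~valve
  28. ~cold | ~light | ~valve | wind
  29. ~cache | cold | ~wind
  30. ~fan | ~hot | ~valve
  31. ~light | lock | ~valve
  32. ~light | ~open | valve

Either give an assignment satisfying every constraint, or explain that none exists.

armed = False, fan = False, cache = False, valve = False, hot = True, lock = False, wind = False, light = False, cold = False, open = True

Unit clause (~lock) forces lock = False.
Try armed = True:
  (~armed | wind) forces wind = True.
  (light | ~wind) forces light = True.
  (~cache | ~light) forces cache = False.
  (cache | ~cold | ~light) forces cold = False.
  clause (~armed | cold) is falsified — backtrack.
So armed = False.
  then (armed | ~cache) forces cache = False.
Set fan = False.
Set valve = False.
Set hot = True.
Set wind = False.
  then (~hot | ~light | wind) forces light = False.
Set cold = False.
Set open = True.
All clauses satisfied.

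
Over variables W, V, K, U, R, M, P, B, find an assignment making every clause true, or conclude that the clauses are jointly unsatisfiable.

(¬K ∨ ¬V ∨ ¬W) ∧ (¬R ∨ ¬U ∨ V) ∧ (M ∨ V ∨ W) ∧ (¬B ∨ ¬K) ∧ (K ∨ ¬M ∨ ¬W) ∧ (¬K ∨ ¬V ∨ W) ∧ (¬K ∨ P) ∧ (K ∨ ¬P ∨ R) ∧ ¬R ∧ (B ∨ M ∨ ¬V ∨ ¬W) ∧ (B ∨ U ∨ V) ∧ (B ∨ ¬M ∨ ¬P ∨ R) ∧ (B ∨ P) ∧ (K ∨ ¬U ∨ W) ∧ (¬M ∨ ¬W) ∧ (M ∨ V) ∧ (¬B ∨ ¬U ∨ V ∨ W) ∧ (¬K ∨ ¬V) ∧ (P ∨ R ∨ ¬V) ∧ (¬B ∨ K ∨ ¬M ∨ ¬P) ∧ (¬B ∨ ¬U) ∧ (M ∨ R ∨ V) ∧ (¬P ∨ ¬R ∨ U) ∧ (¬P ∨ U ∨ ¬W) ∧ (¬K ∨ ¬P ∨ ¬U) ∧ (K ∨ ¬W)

Unit clause (¬R) forces R = False.
Try W = True:
  (¬M ∨ ¬W) forces M = False.
  (M ∨ V) forces V = True.
  (¬K ∨ ¬V ∨ ¬W) forces K = False.
  clause (K ∨ ¬W) is falsified — backtrack.
So W = False.
Set V = False.
  then (M ∨ V ∨ W) forces M = True.
Set K = False.
  then (K ∨ ¬P ∨ R) forces P = False.
  then (B ∨ P) forces B = True.
  then (K ∨ ¬U ∨ W) forces U = False.
All clauses satisfied.

W = False; V = False; K = False; U = False; R = False; M = True; P = False; B = True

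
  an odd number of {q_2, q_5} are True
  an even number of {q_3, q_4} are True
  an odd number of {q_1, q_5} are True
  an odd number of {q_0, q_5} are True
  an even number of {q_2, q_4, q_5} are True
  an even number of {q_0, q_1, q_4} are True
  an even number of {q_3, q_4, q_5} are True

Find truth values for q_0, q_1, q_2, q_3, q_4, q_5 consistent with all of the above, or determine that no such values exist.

Unsatisfiable — no assignment works.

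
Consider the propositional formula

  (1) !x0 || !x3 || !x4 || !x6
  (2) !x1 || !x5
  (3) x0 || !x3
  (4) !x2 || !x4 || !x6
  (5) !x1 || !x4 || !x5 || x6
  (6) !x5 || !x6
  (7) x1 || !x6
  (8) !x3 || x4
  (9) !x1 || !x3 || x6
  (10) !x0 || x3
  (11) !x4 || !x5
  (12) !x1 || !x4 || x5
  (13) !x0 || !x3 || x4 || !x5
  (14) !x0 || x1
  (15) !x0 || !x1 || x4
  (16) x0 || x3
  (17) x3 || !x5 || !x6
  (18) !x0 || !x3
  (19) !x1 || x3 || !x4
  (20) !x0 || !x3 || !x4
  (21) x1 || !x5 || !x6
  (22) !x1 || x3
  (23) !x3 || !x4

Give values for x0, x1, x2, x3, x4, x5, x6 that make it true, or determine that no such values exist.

UNSATISFIABLE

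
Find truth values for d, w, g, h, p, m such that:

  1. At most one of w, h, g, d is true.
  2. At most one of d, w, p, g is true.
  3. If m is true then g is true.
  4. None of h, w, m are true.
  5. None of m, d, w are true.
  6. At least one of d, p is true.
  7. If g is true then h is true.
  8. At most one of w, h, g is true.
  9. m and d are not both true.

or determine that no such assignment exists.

d: False; w: False; g: False; h: False; p: True; m: False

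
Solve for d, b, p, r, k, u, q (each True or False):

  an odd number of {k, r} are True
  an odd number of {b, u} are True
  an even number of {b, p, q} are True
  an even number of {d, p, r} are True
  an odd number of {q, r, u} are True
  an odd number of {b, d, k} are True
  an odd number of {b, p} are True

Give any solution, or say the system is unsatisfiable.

Unsatisfiable — no assignment works.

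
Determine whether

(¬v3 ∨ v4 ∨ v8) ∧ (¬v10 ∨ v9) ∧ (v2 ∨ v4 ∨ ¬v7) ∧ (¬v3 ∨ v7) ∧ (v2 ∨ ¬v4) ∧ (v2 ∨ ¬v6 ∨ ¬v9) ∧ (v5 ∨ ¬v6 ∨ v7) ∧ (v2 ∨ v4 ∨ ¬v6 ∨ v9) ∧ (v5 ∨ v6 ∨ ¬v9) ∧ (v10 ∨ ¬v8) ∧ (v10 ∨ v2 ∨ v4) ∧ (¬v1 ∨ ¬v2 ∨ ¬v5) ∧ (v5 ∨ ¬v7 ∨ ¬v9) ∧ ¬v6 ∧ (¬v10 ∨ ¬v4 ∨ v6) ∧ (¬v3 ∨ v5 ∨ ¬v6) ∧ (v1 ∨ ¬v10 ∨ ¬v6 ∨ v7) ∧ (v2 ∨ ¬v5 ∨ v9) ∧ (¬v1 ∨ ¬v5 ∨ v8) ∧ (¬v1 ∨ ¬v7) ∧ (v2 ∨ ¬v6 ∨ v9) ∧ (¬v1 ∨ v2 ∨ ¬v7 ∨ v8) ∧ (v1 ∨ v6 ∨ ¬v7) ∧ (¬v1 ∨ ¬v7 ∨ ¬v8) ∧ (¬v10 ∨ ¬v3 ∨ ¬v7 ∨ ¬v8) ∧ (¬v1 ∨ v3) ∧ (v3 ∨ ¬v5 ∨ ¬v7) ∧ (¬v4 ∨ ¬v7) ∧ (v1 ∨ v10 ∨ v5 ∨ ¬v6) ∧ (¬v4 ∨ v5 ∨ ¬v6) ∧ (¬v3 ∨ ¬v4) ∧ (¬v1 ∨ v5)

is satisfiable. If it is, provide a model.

v1 = False; v2 = True; v3 = False; v4 = True; v5 = False; v6 = False; v7 = False; v8 = False; v9 = False; v10 = False

Unit clause (¬v6) forces v6 = False.
Try v1 = True:
  (¬v1 ∨ ¬v7) forces v7 = False.
  (¬v3 ∨ v7) forces v3 = False.
  clause (¬v1 ∨ v3) is falsified — backtrack.
So v1 = False.
  then (v1 ∨ v6 ∨ ¬v7) forces v7 = False.
  then (¬v3 ∨ v7) forces v3 = False.
Set v2 = True.
Set v4 = True.
  then (¬v10 ∨ ¬v4 ∨ v6) forces v10 = False.
  then (v10 ∨ ¬v8) forces v8 = False.
Set v5 = False.
  then (v5 ∨ v6 ∨ ¬v9) forces v9 = False.
All clauses satisfied.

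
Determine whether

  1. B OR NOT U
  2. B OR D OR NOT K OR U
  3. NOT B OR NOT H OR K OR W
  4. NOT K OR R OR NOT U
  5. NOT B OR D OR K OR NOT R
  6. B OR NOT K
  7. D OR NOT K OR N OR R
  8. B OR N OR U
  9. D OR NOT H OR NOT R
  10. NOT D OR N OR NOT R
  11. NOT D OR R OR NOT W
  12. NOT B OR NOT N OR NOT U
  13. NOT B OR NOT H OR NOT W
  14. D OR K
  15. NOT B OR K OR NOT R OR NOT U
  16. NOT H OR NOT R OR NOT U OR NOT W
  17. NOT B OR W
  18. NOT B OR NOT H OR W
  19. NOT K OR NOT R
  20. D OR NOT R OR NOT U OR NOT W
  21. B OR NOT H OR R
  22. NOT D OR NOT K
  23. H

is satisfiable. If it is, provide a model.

K: False; U: False; H: True; N: True; D: True; R: True; W: True; B: False

Unit clause (H) forces H = True.
Try K = True:
  (B OR NOT K) forces B = True.
  (NOT B OR NOT H OR NOT W) forces W = False.
  clause (NOT B OR W) is falsified — backtrack.
So K = False.
  then (D OR K) forces D = True.
Try U = True:
  (B OR NOT U) forces B = True.
  (NOT B OR NOT H OR K OR W) forces W = True.
  clause (NOT B OR NOT H OR NOT W) is falsified — backtrack.
So U = False.
Set N = True.
Set R = True.
Set W = True.
  then (NOT B OR NOT H OR NOT W) forces B = False.
All clauses satisfied.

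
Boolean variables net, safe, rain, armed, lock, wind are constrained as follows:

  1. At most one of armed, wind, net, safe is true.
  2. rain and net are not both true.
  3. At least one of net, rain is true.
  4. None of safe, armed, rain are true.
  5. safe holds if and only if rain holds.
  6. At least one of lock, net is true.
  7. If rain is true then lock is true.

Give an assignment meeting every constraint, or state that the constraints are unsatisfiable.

net: True, safe: False, rain: False, armed: False, lock: False, wind: False

  (1) {armed, wind, net, safe}: 1 true — at most one ✓
  (2) rain=F, net=T — not both ✓
  (3) {net, rain}: 1 true — at least one ✓
  (4) {safe, armed, rain}: 0 true — none ✓
  (5) safe=F, rain=F — same ✓
  (6) {lock, net}: 1 true — at least one ✓
  (7) rain=F ⇒ lock: vacuous ✓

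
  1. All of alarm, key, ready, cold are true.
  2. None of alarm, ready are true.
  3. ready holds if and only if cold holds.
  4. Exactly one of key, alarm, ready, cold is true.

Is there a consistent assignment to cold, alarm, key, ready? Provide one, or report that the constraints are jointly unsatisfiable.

Case alarm = True:
  Constraint (2) is violated (alarm=T) — contradiction.
Case alarm = False:
  Constraint (1) is violated (alarm=F) — contradiction.
Both cases fail — unsatisfiable.

UNSATISFIABLE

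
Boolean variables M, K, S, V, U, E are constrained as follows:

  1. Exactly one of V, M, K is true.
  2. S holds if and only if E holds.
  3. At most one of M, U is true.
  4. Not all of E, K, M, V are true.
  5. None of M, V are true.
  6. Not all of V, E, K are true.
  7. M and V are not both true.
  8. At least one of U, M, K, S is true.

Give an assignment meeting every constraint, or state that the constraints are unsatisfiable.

M=F; K=T; S=F; V=F; U=F; E=F

  (1) {V, M, K}: 1 true — exactly one ✓
  (2) S=F, E=F — same ✓
  (3) {M, U}: 0 true — at most one ✓
  (4) {E, K, M, V}: 1/4 true — not all ✓
  (5) {M, V}: 0 true — none ✓
  (6) {V, E, K}: 1/3 true — not all ✓
  (7) M=F, V=F — not both ✓
  (8) {U, M, K, S}: 1 true — at least one ✓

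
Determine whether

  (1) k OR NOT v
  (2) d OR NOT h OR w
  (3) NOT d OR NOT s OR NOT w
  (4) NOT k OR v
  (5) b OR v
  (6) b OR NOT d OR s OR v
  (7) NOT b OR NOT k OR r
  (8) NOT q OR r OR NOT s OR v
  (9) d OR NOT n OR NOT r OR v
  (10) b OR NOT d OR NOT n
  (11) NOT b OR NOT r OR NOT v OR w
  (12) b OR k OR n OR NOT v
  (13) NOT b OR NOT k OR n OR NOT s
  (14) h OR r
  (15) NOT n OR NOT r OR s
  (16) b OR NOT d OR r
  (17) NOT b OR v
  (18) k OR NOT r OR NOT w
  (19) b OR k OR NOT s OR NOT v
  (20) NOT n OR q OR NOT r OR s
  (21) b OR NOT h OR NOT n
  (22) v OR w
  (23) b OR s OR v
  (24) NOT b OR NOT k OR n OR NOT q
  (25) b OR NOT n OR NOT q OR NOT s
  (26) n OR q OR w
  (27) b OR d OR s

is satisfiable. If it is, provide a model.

s: True; w: True; v: True; h: False; n: True; b: False; d: False; q: False; r: True; k: True

Set s = True.
Set w = True.
  then (NOT d OR NOT s OR NOT w) forces d = False.
Try v = False:
  (NOT k OR v) forces k = False.
  (b OR v) forces b = True.
  clause (NOT b OR v) is falsified — backtrack.
So v = True.
  then (k OR NOT v) forces k = True.
Set h = False.
  then (h OR r) forces r = True.
Set n = True.
Set b = False.
  then (b OR NOT n OR NOT q OR NOT s) forces q = False.
All clauses satisfied.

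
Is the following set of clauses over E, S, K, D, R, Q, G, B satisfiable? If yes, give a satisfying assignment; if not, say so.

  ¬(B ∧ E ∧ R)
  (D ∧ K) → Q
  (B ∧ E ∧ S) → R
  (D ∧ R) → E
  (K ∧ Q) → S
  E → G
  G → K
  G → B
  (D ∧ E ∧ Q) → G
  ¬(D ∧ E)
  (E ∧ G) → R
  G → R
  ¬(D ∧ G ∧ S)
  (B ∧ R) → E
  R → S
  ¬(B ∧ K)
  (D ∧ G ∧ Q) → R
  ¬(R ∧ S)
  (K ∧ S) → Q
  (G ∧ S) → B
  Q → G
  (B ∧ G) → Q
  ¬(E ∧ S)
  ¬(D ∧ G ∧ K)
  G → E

Try E = True:
  (¬D ∨ ¬E) forces D = False.
  (¬E ∨ G) forces G = True.
  (¬G ∨ R) forces R = True.
  (B ∨ ¬G) forces B = True.
  clause (¬B ∨ ¬E ∨ ¬R) is falsified — backtrack.
So E = False.
  then (E ∨ ¬G) forces G = False.
  then (G ∨ ¬Q) forces Q = False.
Set S = False.
  then (¬R ∨ S) forces R = False.
Set K = False.
Set D = True.
Set B = False.
All clauses satisfied.

E = False, S = False, K = False, D = True, R = False, Q = False, G = False, B = False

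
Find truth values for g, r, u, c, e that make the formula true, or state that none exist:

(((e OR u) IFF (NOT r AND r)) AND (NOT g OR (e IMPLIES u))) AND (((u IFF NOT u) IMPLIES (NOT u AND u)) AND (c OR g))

g = False; r = False; u = False; c = True; e = False

  ((e OR u) IFF (NOT r AND r)) AND (NOT g OR (e IMPLIES u)) = True
    (e OR u) IFF (NOT r AND r) = True
      e OR u = False
      NOT r AND r = False
        NOT r = True
    NOT g OR (e IMPLIES u) = True
      NOT g = True
      e IMPLIES u = True
  ((u IFF NOT u) IMPLIES (NOT u AND u)) AND (c OR g) = True
    (u IFF NOT u) IMPLIES (NOT u AND u) = True
      u IFF NOT u = False
        NOT u = True
      NOT u AND u = False
        NOT u = True
    c OR g = True
Both conjuncts True, so the formula holds.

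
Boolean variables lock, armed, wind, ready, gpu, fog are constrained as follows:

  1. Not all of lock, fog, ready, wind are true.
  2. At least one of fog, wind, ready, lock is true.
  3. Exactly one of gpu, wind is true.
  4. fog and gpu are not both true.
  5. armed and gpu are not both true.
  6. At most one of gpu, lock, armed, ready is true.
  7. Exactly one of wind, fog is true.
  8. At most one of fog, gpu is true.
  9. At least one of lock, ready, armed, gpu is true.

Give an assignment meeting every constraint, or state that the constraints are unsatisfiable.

lock=T, armed=F, wind=T, ready=F, gpu=F, fog=F

  (1) {lock, fog, ready, wind}: 2/4 true — not all ✓
  (2) {fog, wind, ready, lock}: 2 true — at least one ✓
  (3) {gpu, wind}: 1 true — exactly one ✓
  (4) fog=F, gpu=F — not both ✓
  (5) armed=F, gpu=F — not both ✓
  (6) {gpu, lock, armed, ready}: 1 true — at most one ✓
  (7) {wind, fog}: 1 true — exactly one ✓
  (8) {fog, gpu}: 0 true — at most one ✓
  (9) {lock, ready, armed, gpu}: 1 true — at least one ✓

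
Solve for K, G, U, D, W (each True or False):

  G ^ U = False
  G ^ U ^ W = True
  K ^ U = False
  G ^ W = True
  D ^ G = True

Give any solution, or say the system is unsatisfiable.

K: False, G: False, U: False, D: True, W: True

G ^ U = F ^ F = False ✓
G ^ U ^ W = F ^ F ^ T = True ✓
K ^ U = F ^ F = False ✓
G ^ W = F ^ T = True ✓
D ^ G = T ^ F = True ✓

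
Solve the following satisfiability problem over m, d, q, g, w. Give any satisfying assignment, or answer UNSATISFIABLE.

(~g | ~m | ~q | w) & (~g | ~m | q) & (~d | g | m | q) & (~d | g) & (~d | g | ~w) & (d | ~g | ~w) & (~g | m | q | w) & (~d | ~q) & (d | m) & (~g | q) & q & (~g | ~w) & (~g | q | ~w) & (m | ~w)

m = True; d = False; q = True; g = False; w = True

Unit clause (q) forces q = True.
In (~d | ~q) only ~d is left, so d = False.
In (d | m) only m is left, so m = True.
Try g = True:
  (~g | ~m | ~q | w) forces w = True.
  clause (d | ~g | ~w) is falsified — backtrack.
So g = False.
Set w = True.
All clauses satisfied.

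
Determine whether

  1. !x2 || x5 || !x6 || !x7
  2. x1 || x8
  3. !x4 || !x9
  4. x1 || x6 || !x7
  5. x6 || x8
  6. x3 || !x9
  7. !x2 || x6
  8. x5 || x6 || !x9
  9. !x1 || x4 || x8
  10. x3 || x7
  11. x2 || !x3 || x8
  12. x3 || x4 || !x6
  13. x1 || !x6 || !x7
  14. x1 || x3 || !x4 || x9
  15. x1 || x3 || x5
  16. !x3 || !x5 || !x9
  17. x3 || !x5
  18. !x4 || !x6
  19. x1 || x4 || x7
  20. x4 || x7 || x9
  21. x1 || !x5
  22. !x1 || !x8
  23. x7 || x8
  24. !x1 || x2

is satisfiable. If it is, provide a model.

Try x1 = True:
  (!x1 || !x8) forces x8 = False.
  (x6 || x8) forces x6 = True.
  (!x1 || x4 || x8) forces x4 = True.
  clause (!x4 || !x6) is falsified — backtrack.
So x1 = False.
  then (x1 || x8) forces x8 = True.
  then (x1 || !x5) forces x5 = False.
  then (x1 || x3 || x5) forces x3 = True.
Set x2 = False.
Set x4 = True.
  then (!x4 || !x9) forces x9 = False.
  then (!x4 || !x6) forces x6 = False.
  then (x1 || x6 || !x7) forces x7 = False.
All clauses satisfied.

x1=F; x2=F; x3=T; x4=T; x5=F; x6=F; x7=F; x8=T; x9=F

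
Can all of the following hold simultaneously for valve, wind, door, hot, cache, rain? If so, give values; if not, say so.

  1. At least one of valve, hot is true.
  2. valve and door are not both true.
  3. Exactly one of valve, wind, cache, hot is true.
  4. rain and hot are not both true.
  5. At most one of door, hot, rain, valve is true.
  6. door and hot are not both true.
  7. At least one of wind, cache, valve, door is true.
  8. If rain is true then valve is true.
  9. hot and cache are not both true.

valve = True; wind = False; door = False; hot = False; cache = False; rain = False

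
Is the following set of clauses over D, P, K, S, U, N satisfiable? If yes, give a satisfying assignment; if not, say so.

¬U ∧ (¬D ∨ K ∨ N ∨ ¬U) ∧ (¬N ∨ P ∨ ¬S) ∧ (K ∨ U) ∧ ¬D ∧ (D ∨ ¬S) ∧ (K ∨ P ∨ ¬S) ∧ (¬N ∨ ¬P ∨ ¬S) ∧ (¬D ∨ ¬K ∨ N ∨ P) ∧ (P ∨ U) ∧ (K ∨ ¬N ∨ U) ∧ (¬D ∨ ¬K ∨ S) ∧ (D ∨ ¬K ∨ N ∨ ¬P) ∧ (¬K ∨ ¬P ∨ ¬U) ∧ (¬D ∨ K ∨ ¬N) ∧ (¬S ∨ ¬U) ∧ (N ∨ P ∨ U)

D: False, P: True, K: True, S: False, U: False, N: True

Unit clause (¬U) forces U = False.
In (K ∨ U) only K is left, so K = True.
Unit clause (¬D) forces D = False.
In (D ∨ ¬S) only ¬S is left, so S = False.
In (P ∨ U) only P is left, so P = True.
In (D ∨ ¬K ∨ N ∨ ¬P) only N is left, so N = True.
All clauses satisfied.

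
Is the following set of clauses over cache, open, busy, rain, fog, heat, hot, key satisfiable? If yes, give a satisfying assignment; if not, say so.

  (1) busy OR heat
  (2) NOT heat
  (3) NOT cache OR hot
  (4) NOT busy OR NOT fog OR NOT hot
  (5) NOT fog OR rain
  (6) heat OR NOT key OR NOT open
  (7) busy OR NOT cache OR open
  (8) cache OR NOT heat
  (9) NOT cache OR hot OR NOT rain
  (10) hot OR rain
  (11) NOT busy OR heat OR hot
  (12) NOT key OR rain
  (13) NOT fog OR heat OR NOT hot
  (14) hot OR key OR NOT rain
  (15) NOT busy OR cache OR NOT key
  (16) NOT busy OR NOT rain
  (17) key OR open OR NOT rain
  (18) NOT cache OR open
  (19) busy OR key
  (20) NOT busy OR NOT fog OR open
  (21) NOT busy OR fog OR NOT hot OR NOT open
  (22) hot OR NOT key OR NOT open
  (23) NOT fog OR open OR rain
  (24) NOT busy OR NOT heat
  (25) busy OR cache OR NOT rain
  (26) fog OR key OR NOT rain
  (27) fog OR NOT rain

cache=F; open=F; busy=T; rain=F; fog=F; heat=F; hot=T; key=F

Unit clause (NOT heat) forces heat = False.
In (busy OR heat) only busy is left, so busy = True.
In (NOT busy OR heat OR hot) only hot is left, so hot = True.
In (NOT fog OR heat OR NOT hot) only NOT fog is left, so fog = False.
In (NOT busy OR NOT rain) only NOT rain is left, so rain = False.
In (NOT busy OR fog OR NOT hot OR NOT open) only NOT open is left, so open = False.
In (NOT key OR rain) only NOT key is left, so key = False.
In (NOT cache OR open) only NOT cache is left, so cache = False.
All clauses satisfied.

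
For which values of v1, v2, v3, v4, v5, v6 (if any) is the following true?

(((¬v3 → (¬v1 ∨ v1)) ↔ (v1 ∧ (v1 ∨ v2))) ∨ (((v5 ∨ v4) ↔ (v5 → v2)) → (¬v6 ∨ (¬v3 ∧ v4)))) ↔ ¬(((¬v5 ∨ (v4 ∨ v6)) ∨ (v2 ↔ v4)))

v1=F, v2=T, v3=T, v4=T, v5=F, v6=T

  (((¬v3 → (¬v1 ∨ v1)) ↔ (v1 ∧ (v1 ∨ v2))) ∨ (((v5 ∨ v4) ↔ (v5 → v2)) → (¬v6 ∨ (¬v3 ∧ v4)))) ↔ ¬(((¬v5 ∨ (v4 ∨ v6)) ∨ (v2 ↔ v4))) = True
    ((¬v3 → (¬v1 ∨ v1)) ↔ (v1 ∧ (v1 ∨ v2))) ∨ (((v5 ∨ v4) ↔ (v5 → v2)) → (¬v6 ∨ (¬v3 ∧ v4))) = False
      (¬v3 → (¬v1 ∨ v1)) ↔ (v1 ∧ (v1 ∨ v2)) = False
        ¬v3 → (¬v1 ∨ v1) = True
          ¬v3 = False
          ¬v1 ∨ v1 = True
            ¬v1 = True
        v1 ∧ (v1 ∨ v2) = False
          v1 ∨ v2 = True
      ((v5 ∨ v4) ↔ (v5 → v2)) → (¬v6 ∨ (¬v3 ∧ v4)) = False
        (v5 ∨ v4) ↔ (v5 → v2) = True
          v5 ∨ v4 = True
          v5 → v2 = True
        ¬v6 ∨ (¬v3 ∧ v4) = False
          ¬v6 = False
          ¬v3 ∧ v4 = False
            ¬v3 = False
    ¬(((¬v5 ∨ (v4 ∨ v6)) ∨ (v2 ↔ v4))) = False
      (¬v5 ∨ (v4 ∨ v6)) ∨ (v2 ↔ v4) = True
        ¬v5 ∨ (v4 ∨ v6) = True
          ¬v5 = True
          v4 ∨ v6 = True
        v2 ↔ v4 = True
The formula evaluates to True.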